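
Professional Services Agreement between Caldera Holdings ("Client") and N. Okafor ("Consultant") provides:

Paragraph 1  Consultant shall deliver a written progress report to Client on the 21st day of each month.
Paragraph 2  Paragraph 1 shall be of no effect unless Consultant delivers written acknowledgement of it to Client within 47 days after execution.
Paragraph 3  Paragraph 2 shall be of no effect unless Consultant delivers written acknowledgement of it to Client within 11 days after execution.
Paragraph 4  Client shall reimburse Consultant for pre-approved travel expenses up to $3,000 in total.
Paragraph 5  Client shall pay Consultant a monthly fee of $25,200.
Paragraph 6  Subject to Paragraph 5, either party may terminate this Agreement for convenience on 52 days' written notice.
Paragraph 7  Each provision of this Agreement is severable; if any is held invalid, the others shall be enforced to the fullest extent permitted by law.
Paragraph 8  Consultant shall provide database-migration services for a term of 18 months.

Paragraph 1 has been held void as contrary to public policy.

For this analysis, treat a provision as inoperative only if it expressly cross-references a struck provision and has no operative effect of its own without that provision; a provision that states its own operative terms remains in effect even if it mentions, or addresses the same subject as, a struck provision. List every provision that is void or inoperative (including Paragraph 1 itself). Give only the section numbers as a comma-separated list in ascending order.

Paragraph 1 is struck. Paragraph 2 has no operative effect of its own apart from Paragraph 1 and is therefore inoperative. The only function of Paragraph 3 is the acknowledgement condition for Paragraph 2, so it cannot stand once Paragraph 2 is removed. Paragraph 7 is a severability clause and preserves every provision that can still be given independent effect. That leaves Paragraph 4, Paragraph 5, Paragraph 6, Paragraph 7, and Paragraph 8 in effect.

1, 2, 3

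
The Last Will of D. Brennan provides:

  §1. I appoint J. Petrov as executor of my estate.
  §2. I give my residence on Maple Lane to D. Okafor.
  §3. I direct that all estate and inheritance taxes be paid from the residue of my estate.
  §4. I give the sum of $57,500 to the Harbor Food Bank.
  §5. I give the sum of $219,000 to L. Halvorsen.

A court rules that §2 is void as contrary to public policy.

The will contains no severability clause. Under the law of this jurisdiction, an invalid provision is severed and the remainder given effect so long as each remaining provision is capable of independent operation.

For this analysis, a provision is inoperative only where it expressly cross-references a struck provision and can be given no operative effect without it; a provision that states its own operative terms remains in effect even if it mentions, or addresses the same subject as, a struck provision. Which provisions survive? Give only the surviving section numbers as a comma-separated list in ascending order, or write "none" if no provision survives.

§2 is struck. No other provision's operative terms depend on §2. Under the stated default rule, only provisions that cannot operate independently fall away; the rest are enforced. That leaves §1, §3, §4, and §5 in effect.

1, 3, 4, 5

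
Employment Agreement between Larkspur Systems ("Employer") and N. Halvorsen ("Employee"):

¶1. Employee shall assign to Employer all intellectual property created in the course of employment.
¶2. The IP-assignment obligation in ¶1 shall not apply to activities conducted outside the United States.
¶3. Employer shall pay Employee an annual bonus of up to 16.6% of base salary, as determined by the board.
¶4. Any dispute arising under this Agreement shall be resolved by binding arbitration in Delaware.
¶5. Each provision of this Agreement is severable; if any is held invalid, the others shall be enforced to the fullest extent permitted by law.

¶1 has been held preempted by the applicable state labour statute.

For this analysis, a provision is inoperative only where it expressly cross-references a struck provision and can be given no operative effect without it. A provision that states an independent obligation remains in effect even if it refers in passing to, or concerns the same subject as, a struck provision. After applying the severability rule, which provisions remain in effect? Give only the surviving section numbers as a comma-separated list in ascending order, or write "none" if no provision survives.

3, 4, 5

¶1 is struck. ¶2 has no operative effect of its own apart from ¶1 and is therefore inoperative. ¶5 is a severability clause and preserves every provision that can still be given independent effect. The provisions still in force are ¶3, ¶4, and ¶5.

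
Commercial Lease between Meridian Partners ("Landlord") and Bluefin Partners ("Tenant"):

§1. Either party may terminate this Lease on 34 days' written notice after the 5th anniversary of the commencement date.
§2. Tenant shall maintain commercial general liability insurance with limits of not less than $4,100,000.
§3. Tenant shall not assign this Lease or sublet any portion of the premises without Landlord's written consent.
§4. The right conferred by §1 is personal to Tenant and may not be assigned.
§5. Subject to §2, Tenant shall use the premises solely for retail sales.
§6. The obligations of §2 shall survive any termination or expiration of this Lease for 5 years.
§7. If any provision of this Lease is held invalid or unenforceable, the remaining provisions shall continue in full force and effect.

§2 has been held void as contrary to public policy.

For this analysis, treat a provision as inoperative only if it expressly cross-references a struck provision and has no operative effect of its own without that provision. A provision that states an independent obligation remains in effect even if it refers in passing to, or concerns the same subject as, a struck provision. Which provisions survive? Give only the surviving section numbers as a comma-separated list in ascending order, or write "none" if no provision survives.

§2 is struck. §6 merely fixes the survival period for §2; with §2 gone it has nothing to operate on and falls away. §5 mentions §2 but its own obligation stands independently of §2, so §5 is not affected. §7 is a severability clause and preserves every provision that can still be given independent effect. That leaves §1, §3, §4, §5, and §7 in effect.

1, 3, 4, 5, 7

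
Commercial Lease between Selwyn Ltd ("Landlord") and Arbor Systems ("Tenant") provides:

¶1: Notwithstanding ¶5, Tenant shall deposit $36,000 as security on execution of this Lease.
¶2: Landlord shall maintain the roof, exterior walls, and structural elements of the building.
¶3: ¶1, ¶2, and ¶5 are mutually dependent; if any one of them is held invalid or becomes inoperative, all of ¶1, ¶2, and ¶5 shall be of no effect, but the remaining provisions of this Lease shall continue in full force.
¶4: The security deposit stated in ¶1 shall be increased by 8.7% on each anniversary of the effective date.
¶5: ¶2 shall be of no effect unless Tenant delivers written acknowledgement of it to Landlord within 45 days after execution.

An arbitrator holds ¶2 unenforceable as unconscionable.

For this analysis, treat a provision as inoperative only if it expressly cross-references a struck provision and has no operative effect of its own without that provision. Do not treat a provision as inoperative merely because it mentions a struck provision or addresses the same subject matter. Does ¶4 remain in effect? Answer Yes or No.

No

¶2 is struck. ¶5 has no operative effect of its own apart from ¶2 and is therefore inoperative. ¶3 declares ¶1, ¶2, and ¶5 mutually dependent; since one of them has fallen, all of them are of no effect. That brings down ¶1 as well. ¶4 in turn depends solely on a provision now struck and likewise falls. The remainder continues in force under ¶3. Only ¶3 remains in effect. ¶4 is among the inoperative provisions, so the answer is no.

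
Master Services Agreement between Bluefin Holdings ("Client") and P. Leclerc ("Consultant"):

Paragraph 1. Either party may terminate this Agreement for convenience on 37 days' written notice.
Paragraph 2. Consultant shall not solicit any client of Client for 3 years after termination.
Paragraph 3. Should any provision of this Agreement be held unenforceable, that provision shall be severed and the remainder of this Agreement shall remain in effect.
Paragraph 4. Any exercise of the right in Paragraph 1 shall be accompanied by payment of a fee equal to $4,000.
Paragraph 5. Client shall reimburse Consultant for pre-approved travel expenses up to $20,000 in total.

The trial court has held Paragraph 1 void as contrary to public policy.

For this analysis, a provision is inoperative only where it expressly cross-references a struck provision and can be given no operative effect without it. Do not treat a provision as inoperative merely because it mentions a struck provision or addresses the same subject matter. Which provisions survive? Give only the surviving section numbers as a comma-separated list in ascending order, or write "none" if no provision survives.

Paragraph 1 is struck. Paragraph 4 operates only by reference to Paragraph 1, so it falls with Paragraph 1. Under the severability clause in Paragraph 3, the remaining provisions continue in force. That leaves Paragraph 2, Paragraph 3, and Paragraph 5 in effect.

2, 3, 5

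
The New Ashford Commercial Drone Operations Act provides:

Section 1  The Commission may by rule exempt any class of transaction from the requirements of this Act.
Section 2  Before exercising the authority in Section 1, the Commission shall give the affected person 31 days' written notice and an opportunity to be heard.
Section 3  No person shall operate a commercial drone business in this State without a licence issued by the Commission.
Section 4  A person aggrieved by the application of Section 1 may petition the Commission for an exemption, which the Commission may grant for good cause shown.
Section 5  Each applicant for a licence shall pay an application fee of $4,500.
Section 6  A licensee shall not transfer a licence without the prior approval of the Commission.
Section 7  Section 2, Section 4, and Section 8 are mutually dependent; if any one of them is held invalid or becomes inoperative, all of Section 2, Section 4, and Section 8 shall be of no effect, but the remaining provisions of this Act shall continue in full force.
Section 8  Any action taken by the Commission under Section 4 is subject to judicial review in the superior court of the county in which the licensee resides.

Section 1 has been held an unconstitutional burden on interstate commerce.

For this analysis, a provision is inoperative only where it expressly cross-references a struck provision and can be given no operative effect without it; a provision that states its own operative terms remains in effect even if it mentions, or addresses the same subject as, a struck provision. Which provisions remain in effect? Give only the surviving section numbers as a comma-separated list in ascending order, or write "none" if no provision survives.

Section 1 is struck. The only function of Section 2 is the notice-and-hearing requirement for Section 1, so it cannot stand once Section 1 is removed. Section 4 has no operative effect of its own apart from Section 1 and is therefore inoperative. Section 8 has no operative effect of its own apart from Section 4 and is therefore inoperative. Section 7 declares Section 2, Section 4, and Section 8 mutually dependent; since one of them has fallen, all of them are of no effect. The remainder continues in force under Section 7. That leaves Section 3, Section 5, Section 6, and Section 7 in effect.

3, 5, 6, 7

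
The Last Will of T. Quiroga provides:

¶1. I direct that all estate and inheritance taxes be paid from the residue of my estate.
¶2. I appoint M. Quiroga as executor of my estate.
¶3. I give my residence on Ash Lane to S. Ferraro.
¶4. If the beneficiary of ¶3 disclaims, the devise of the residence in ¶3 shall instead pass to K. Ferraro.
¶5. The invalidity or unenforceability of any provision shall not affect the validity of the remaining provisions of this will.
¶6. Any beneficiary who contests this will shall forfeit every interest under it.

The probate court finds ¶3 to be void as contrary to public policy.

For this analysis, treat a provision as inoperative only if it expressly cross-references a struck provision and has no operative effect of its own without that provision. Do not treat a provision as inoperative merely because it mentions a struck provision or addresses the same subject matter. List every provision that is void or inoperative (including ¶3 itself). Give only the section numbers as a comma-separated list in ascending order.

¶3 is struck. ¶4 operates only by reference to ¶3, so it falls with ¶3. ¶5 is a severability clause and preserves every provision that can still be given independent effect. ¶1, ¶2, ¶5, and ¶6 remain in effect.

3, 4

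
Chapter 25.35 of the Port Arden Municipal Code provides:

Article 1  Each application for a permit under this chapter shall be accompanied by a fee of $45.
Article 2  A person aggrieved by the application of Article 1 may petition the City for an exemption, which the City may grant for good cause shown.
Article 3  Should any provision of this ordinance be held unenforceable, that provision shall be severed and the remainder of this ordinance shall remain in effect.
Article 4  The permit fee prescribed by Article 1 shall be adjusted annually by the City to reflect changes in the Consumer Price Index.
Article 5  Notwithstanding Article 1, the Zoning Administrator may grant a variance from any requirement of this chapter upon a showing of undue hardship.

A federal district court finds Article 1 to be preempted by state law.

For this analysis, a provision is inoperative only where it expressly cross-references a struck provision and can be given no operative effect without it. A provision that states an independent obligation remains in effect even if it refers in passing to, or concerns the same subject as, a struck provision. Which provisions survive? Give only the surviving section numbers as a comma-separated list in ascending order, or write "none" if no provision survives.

Article 1 is struck. The only function of Article 2 is the exemption procedure for Article 1, so it cannot stand once Article 1 is removed. The whole of Article 4 is the indexation of the permit fee, defined by reference to Article 1, so Article 4 cannot stand once Article 1 is removed. Although Article 5 refers to Article 1, its operative terms do not depend on Article 1, so it remains in effect. Under the severability clause in Article 3, the remaining provisions continue in force. Article 3 and Article 5 remain in effect.

3, 5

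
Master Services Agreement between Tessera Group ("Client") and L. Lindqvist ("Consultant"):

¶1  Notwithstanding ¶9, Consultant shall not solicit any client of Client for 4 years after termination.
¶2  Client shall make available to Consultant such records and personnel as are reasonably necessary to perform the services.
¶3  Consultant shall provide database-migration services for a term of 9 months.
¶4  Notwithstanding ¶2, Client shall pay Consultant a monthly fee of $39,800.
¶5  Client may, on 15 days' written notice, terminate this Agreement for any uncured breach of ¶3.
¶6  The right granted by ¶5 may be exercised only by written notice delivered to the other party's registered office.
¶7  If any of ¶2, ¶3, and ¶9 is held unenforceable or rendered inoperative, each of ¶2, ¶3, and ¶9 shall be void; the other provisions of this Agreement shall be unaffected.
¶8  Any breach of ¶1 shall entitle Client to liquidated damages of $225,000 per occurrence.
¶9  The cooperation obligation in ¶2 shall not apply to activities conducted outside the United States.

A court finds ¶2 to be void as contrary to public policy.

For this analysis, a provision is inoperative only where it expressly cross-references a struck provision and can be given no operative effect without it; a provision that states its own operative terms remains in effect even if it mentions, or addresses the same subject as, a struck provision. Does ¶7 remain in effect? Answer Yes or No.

¶2 is struck. ¶9 has no operative effect of its own apart from ¶2 and is therefore inoperative. Although ¶4 refers to ¶2, its operative terms do not depend on ¶2, so it remains in effect. Although ¶1 refers to ¶9, its operative terms do not depend on ¶9, so it remains in effect. ¶7 declares ¶2, ¶3, and ¶9 mutually dependent; since one of them has fallen, all of them are of no effect. That brings down ¶3 as well. ¶5 and ¶6 in turn depend solely on a provision now struck and likewise fall. The remainder continues in force under ¶7. The provisions still in force are ¶1, ¶4, ¶7, and ¶8. ¶7 is among the surviving provisions, so the answer is yes.

Yes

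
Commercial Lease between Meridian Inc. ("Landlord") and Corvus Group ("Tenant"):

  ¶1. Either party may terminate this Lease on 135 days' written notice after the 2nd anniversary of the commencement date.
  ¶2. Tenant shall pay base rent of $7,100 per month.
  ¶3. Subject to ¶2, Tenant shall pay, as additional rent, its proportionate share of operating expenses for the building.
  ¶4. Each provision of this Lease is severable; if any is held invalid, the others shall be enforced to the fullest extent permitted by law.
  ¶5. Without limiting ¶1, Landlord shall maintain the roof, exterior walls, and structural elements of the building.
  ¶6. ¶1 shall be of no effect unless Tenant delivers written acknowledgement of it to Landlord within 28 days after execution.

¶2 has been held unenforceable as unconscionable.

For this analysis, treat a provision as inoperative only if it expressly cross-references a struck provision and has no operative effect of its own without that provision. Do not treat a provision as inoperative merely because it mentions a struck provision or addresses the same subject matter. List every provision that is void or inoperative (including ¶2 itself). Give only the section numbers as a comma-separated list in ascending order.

2

¶2 is struck. Although ¶3 refers to ¶2, its operative terms do not depend on ¶2, so it remains in effect. Nothing else in the Lease is defined by reference to ¶2. ¶4 is a severability clause and preserves every provision that can still be given independent effect. The provisions still in force are ¶1, ¶3, ¶4, ¶5, and ¶6.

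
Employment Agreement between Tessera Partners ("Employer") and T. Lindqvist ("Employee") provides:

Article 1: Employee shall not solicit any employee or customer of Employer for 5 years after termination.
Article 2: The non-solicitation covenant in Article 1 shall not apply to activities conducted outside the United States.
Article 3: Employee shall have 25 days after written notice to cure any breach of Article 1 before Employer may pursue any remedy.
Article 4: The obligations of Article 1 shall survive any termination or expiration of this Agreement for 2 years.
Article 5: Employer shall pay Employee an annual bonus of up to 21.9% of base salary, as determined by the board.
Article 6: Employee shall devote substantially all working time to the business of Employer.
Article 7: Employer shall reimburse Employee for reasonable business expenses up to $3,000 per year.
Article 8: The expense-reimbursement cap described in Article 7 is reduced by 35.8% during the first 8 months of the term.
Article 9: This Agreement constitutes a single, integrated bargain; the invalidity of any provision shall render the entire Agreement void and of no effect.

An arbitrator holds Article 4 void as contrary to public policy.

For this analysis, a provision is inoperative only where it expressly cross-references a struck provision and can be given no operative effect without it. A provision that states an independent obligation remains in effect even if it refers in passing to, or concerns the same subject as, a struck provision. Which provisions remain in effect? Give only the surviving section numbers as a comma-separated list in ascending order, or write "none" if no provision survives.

Article 4 is struck. Nothing else in the Agreement is defined by reference to Article 4. Article 9 provides that the Agreement is not severable, so the invalidity of any one provision voids the entire Agreement. No provision of the Agreement survives.

none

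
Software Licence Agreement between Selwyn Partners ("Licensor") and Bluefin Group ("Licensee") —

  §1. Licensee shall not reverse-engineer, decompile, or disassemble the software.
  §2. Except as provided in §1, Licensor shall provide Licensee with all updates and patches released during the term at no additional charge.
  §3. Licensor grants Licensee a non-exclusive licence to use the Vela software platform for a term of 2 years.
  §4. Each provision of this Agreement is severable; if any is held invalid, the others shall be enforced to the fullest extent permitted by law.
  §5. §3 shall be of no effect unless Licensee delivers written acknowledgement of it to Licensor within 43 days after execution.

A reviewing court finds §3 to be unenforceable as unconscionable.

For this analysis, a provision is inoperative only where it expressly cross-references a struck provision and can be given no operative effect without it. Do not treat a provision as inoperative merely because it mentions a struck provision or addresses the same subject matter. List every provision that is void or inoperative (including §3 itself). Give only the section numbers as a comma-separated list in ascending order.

3, 5

§3 is struck. §5 operates only by reference to §3, so it falls with §3. §4 is a severability clause and preserves every provision that can still be given independent effect. §1, §2, and §4 remain in effect.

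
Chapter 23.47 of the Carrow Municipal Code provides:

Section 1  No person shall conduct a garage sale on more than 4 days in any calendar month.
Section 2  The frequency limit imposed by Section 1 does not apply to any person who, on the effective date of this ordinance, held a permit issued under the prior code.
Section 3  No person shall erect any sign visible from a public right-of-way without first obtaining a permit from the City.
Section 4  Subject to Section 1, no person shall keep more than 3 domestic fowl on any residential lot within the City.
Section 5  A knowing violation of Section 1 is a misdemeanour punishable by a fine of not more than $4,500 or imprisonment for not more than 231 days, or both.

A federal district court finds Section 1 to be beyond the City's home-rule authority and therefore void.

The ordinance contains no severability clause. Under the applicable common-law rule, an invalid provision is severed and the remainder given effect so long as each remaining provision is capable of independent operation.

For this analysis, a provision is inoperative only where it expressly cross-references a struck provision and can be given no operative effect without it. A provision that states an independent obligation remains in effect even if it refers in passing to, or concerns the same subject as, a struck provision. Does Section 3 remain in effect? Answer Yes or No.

Yes

Section 1 is struck. Section 2 operates only by reference to Section 1, so it falls with Section 1. Section 5 has no operative effect of its own apart from Section 1 and is therefore inoperative. Although Section 4 refers to Section 1, its operative terms do not depend on Section 1, so it remains in effect. With no severability clause, the stated default rule severs what cannot stand and enforces each remaining provision that can operate on its own. Section 3 and Section 4 remain in effect. Section 3 is among the surviving provisions, so the answer is yes.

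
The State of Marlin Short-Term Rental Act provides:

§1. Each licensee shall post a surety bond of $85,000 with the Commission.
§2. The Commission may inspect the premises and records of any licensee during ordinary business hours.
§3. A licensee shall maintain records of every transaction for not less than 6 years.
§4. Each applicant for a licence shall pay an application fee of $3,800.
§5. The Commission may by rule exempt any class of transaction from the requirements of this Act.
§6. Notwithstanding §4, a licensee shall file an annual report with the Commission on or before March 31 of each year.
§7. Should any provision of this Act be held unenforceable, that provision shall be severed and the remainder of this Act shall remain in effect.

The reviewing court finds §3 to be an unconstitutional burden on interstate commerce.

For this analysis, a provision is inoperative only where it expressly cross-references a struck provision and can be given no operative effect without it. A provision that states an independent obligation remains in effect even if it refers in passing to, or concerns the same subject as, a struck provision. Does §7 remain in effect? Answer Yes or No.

Yes

§3 is struck. No other provision's operative terms depend on §3. §7 is a severability clause and preserves every provision that can still be given independent effect. The provisions still in force are §1, §2, §4, §5, §6, and §7. §7 is among the surviving provisions, so the answer is yes.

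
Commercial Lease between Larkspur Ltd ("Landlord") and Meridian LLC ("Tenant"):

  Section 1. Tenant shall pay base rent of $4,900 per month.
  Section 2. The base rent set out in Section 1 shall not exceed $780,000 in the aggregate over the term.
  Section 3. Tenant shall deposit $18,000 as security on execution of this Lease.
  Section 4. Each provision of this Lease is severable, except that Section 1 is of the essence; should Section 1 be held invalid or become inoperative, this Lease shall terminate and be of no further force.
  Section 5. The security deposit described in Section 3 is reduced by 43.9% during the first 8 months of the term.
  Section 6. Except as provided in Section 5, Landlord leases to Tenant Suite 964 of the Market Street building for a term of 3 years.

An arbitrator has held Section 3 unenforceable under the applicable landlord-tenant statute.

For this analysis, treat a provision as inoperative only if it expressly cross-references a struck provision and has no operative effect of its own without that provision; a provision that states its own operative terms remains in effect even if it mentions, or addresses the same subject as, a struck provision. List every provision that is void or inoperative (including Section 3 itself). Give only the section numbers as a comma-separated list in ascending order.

3, 5

Section 3 is struck. Section 5 does nothing except set the introductory reduction to the security deposit by reference to Section 3; with Section 3 gone it has no independent effect and is inoperative. Although Section 6 refers to Section 5, its operative terms do not depend on Section 5, so it remains in effect. Section 4 makes Section 1 an essential term, but Section 1 is unaffected, so the severability proviso in Section 4 preserves the remaining provisions. The provisions still in force are Section 1, Section 2, Section 4, and Section 6.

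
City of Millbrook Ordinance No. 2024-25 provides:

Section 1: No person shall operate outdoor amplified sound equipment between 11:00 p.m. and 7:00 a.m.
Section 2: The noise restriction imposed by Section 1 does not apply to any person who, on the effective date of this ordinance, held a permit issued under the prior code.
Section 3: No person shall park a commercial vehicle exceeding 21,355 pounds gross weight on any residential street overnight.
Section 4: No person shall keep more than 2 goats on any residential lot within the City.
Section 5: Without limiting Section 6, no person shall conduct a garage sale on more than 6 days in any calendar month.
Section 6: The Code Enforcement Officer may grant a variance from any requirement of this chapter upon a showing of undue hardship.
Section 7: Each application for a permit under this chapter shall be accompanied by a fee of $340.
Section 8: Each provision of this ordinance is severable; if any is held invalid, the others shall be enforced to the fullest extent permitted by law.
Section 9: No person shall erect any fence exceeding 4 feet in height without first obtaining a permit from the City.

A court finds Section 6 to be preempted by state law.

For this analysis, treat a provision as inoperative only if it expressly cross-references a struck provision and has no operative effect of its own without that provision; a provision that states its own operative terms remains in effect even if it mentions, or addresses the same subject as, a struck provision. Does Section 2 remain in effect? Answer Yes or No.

Yes

Section 6 is struck. Although Section 5 refers to Section 6, its operative terms do not depend on Section 6, so it remains in effect. Nothing else in the ordinance is defined by reference to Section 6. Section 8 is a severability clause and preserves every provision that can still be given independent effect. That leaves Section 1, Section 2, Section 3, Section 4, Section 5, Section 7, Section 8, and Section 9 in effect. Section 2 is among the surviving provisions, so the answer is yes.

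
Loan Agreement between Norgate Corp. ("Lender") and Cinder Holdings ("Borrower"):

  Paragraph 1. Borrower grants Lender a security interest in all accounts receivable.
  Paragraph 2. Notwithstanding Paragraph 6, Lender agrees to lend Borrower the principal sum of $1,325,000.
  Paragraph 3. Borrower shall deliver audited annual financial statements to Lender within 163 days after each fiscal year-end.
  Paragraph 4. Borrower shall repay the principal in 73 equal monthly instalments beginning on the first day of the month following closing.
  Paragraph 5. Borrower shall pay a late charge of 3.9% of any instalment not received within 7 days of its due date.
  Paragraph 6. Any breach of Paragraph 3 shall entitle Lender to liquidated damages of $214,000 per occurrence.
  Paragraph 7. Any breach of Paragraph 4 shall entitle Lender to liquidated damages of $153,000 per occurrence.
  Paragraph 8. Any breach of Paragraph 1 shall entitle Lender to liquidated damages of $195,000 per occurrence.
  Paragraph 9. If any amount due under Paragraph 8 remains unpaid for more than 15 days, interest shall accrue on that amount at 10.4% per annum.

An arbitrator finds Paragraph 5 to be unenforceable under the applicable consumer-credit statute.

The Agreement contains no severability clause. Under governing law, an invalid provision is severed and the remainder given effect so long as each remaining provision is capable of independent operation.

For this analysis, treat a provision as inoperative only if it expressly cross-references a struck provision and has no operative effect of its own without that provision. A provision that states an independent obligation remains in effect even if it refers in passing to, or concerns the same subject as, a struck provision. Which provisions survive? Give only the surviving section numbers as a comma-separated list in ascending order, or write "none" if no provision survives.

Paragraph 5 is struck. No other provision's operative terms depend on Paragraph 5. With no severability clause, the stated default rule severs what cannot stand and enforces each remaining provision that can operate on its own. Paragraph 1, Paragraph 2, Paragraph 3, Paragraph 4, Paragraph 6, Paragraph 7, Paragraph 8, and Paragraph 9 remain in effect.

1, 2, 3, 4, 6, 7, 8, 9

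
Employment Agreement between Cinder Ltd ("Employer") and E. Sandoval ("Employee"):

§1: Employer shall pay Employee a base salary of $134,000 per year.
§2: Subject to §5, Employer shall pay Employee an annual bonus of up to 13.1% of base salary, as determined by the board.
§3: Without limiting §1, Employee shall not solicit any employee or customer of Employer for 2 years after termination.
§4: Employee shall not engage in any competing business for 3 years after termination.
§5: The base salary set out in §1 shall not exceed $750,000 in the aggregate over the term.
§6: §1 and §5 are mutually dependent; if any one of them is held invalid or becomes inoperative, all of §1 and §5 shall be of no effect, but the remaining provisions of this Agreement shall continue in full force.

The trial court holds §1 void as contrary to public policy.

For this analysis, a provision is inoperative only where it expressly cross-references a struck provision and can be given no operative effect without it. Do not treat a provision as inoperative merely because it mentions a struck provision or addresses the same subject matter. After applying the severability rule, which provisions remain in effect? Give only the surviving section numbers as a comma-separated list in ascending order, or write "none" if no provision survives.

2, 3, 4, 6

§1 is struck. §5 does nothing except set the aggregate cap on the base salary by reference to §1; with §1 gone it has no independent effect and is inoperative. §3 mentions §1 but its own obligation stands independently of §1, so §3 is not affected. §2 mentions §5 but its own obligation stands independently of §5, so §2 is not affected. §6 declares §1 and §5 mutually dependent; since one of them has fallen, all of them are of no effect. The remainder continues in force under §6. That leaves §2, §3, §4, and §6 in effect.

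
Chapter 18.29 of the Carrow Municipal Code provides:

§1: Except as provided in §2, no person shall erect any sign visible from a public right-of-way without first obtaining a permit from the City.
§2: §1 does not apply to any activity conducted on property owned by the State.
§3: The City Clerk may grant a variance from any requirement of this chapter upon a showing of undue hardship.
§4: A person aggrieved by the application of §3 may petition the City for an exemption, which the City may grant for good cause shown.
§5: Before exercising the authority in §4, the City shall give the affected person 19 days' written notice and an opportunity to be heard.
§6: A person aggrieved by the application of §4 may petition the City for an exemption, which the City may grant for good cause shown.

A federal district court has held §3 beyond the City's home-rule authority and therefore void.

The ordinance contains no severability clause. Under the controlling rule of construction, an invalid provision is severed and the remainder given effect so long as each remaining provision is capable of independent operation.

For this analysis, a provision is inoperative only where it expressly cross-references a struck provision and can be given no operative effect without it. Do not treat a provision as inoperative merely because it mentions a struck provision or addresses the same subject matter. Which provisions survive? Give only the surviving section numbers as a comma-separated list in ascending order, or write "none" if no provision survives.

§3 is struck. §4 has no operative effect of its own apart from §3 and is therefore inoperative. The only function of §5 is the notice-and-hearing requirement for §4, so it cannot stand once §4 is removed. The only function of §6 is the exemption procedure for §4, so it cannot stand once §4 is removed. With no severability clause, the stated default rule severs what cannot stand and enforces each remaining provision that can operate on its own. That leaves §1 and §2 in effect.

1, 2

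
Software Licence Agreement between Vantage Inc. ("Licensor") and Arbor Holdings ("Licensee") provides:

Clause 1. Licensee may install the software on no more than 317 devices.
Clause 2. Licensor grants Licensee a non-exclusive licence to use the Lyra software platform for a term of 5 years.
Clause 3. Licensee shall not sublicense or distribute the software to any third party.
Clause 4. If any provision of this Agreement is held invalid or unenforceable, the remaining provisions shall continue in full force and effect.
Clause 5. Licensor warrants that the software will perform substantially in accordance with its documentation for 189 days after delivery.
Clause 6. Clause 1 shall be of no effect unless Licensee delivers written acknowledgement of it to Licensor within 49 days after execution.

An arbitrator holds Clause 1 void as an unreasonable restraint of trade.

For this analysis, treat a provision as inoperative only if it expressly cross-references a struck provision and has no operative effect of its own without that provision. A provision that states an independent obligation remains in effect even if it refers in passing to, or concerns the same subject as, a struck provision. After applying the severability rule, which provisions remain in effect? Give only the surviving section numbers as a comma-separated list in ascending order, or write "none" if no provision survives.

2, 3, 4, 5

Clause 1 is struck. The only function of Clause 6 is the acknowledgement condition for Clause 1, so it cannot stand once Clause 1 is removed. Clause 4 is a severability clause and preserves every provision that can still be given independent effect. That leaves Clause 2, Clause 3, Clause 4, and Clause 5 in effect.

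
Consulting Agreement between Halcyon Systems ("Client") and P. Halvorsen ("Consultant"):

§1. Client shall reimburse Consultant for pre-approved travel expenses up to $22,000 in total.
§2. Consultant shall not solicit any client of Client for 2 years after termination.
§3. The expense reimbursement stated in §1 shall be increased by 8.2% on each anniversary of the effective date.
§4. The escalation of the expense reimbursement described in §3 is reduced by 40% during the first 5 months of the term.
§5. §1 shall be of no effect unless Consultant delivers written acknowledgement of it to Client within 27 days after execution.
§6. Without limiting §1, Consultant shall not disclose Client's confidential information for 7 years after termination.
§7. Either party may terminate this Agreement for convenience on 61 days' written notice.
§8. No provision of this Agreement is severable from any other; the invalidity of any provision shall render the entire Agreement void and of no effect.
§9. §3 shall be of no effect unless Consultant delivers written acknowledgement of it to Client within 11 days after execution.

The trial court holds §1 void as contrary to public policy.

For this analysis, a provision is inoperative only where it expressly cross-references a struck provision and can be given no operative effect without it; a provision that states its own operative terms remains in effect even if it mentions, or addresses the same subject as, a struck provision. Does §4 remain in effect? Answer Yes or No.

No

§1 is struck. §3 has no operative effect of its own apart from §1 and is therefore inoperative. The only function of §5 is the acknowledgement condition for §1, so it cannot stand once §1 is removed. §4 operates only by reference to §3, so it falls with §3. The only function of §9 is the acknowledgement condition for §3, so it cannot stand once §3 is removed. §8 provides that the Agreement is not severable, so the invalidity of any one provision voids the entire Agreement. No provision of the Agreement survives. §4 is among the inoperative provisions, so the answer is no.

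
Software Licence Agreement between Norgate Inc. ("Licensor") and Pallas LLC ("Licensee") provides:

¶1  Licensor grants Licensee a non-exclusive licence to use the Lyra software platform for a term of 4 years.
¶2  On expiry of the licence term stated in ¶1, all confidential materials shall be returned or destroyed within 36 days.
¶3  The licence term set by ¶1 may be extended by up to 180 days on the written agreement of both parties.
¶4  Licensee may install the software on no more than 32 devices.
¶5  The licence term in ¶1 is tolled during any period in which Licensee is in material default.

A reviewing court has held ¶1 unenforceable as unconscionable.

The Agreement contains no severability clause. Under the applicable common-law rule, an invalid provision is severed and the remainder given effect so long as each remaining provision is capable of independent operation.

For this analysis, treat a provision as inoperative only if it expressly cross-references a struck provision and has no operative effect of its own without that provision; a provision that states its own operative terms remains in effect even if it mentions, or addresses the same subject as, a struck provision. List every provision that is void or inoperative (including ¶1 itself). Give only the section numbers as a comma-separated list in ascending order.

1, 2, 3, 5

¶1 is struck. ¶2 merely fixes the return obligation tied to ¶1; with ¶1 gone it has nothing to operate on and falls away. ¶3 has no operative effect of its own apart from ¶1 and is therefore inoperative. The whole of ¶5 is the tolling of the licence term, defined by reference to ¶1, so ¶5 cannot stand once ¶1 is removed. Under the stated default rule, only provisions that cannot operate independently fall away; the rest are enforced. Only ¶4 remains in effect.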